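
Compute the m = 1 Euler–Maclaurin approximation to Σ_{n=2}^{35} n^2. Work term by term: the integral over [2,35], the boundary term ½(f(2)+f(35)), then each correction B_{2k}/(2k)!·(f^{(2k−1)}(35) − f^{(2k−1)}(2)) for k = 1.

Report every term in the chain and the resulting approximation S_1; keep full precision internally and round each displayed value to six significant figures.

S_1 ≈ 14909.0

The integral term ∫_2^35 x^2 dx = 14289.0.
Endpoint term: (f(2) + f(35))/2 = (4.00000 + 1225.00)/2 = 614.500.
Running total after boundary: 14903.5.
k=1: B_{2}/(2)! × [f^{(1)}(35) − f^{(1)}(2)] = 1/12 × (70.0000 − 4.00000) = 5.50000.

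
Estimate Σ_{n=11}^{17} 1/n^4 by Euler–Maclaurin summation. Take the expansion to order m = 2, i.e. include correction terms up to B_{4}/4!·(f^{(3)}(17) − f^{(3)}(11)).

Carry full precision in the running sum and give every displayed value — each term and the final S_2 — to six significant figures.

S_2 ≈ 0.000224555

Integral: ∫_11^17 1/x^4 dx = 0.000182591.
Boundary: ½(f(11) + f(17)) = ½(6.83013e-05 + 1.19730e-05) = 4.01372e-05.
So far: 0.000222728.
k=1: B_{2}/(2)! × [f^{(1)}(17) − f^{(1)}(11)] = 1/12 × (-2.81719e-06 − (-2.48369e-05)) = 1.83497e-06.
Running total after k=1: 0.000224563.
k=2: B_{4}/(4)! × [f^{(3)}(17) − f^{(3)}(11)] = −1/720 × (-2.92441e-07 − (-6.15790e-06)) = -8.14647e-09.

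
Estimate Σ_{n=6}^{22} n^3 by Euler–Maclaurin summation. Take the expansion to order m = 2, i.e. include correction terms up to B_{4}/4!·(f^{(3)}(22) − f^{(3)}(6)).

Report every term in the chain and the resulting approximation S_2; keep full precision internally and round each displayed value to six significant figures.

Integral: ∫_6^22 x^3 dx = 58240.0.
Endpoint term: (f(6) + f(22))/2 = (216.000 + 10648.0)/2 = 5432.00.
Running total after boundary: 63672.0.
Correction k=1: B_{2}/2! · (f^{(1)}(22) − f^{(1)}(6)) = 1/12 · (1452.00 − 108.000) = 112.000.
Partial sum through k=1: 63784.0.
Correction k=2: B_{4}/4! · (f^{(3)}(22) − f^{(3)}(6)) = −1/720 · (6.00000 − 6.00000) = 0.00000.

S_2 ≈ 63784.0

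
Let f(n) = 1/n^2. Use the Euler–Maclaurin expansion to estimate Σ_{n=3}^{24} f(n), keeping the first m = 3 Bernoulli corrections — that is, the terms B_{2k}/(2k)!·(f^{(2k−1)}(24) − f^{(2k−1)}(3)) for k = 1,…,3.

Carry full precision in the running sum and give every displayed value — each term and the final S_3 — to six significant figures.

Integral: ∫_3^24 1/x^2 dx = 0.291667.
Endpoint term: (f(3) + f(24))/2 = (0.111111 + 0.00173611)/2 = 0.0564236.
So far: 0.348090.
Correction k=1: B_{2}/2! · (f^{(1)}(24) − f^{(1)}(3)) = 1/12 · (-0.000144676 − (-0.0740741)) = 0.00616078.
After k=1: 0.354251.
Correction k=2: B_{4}/4! · (f^{(3)}(24) − f^{(3)}(3)) = −1/720 · (-3.01408e-06 − (-0.0987654)) = -0.000137170.
After k=2: 0.354114.
Correction k=3: B_{6}/6! · (f^{(5)}(24) − f^{(5)}(3)) = 1/30240 · (-1.56983e-07 − (-0.329218)) = 1.08868e-05.

S_3 ≈ 0.354125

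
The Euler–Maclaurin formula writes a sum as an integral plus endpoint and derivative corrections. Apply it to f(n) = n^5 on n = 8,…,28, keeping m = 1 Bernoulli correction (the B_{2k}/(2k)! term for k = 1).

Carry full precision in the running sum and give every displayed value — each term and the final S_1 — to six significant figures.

The integral term ∫_8^28 x^5 dx = 8.02714e+07.
Boundary: ½(f(8) + f(28)) = ½(32768.0 + 1.72104e+07) = 8.62157e+06.
Integral + boundary = 8.88929e+07.
Correction k=1: B_{2}/2! · (f^{(1)}(28) − f^{(1)}(8)) = 1/12 · (3.07328e+06 − 20480.0) = 254400.

S_1 ≈ 8.91473e+07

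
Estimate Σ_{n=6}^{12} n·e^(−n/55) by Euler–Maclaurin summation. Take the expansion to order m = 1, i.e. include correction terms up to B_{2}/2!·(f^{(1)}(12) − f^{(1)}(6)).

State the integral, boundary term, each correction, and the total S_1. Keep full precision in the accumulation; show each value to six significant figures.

The integral term ∫_6^12 x·e^(−x/55) dx = 45.5935.
Endpoint term: (f(6) + f(12))/2 = (5.37989 + 9.64775)/2 = 7.51382.
So far: 53.1073.
Order-1 term: 1/12 · (0.628566 − 0.798833) = -0.0141889.

S_1 ≈ 53.0932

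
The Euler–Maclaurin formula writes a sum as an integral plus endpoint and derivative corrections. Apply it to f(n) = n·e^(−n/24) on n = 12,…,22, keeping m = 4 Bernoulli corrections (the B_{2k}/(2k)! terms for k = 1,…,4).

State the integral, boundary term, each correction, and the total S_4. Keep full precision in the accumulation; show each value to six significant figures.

Integral: ∫_12^22 x·e^(−x/24) dx = 82.6085.
½[f(12) + f(22)] = ½[7.27837 + 8.79669] = 8.03753.
Integral + boundary = 90.6460.
Order-1 term: 1/12 · (0.0333208 − 0.303265) = -0.0224954.
Partial sum through k=1: 90.6235.
Order-2 term: −1/720 · (0.00144622 − 0.00263251) = 1.64763e-06.
Partial sum through k=2: 90.6235.
Order-3 term: 1/30240 · (4.92115e-06 − 8.22660e-06) = -1.09307e-10.
Partial sum through k=3: 90.6235.
Order-4 term: −1/1209600 · (1.27283e-08 − 2.06300e-08) = 6.53246e-15.

S_4 ≈ 90.6235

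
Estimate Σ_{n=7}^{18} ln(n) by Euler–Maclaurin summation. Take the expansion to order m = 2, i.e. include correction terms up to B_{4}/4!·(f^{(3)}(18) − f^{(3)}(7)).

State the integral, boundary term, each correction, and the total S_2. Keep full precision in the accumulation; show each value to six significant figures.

S_2 ≈ 29.8162

∫_7^18 ln(x) dx evaluates to 27.4053.
Endpoint term: (f(7) + f(18))/2 = (1.94591 + 2.89037)/2 = 2.41814.
Running total after boundary: 29.8235.
k=1: B_{2}/(2)! × [f^{(1)}(18) − f^{(1)}(7)] = 1/12 × (0.0555556 − 0.142857) = -0.00727513.
Running total after k=1: 29.8162.
k=2: B_{4}/(4)! × [f^{(3)}(18) − f^{(3)}(7)] = −1/720 × (0.000342936 − 0.00583090) = 7.62218e-06.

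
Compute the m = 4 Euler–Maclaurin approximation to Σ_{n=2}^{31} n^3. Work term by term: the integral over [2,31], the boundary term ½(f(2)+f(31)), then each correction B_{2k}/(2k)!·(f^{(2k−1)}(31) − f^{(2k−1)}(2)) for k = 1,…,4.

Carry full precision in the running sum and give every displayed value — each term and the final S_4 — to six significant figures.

∫_2^31 x^3 dx evaluates to 230876.
Boundary: ½(f(2) + f(31)) = ½(8.00000 + 29791.0) = 14899.5.
So far: 245776.
Order-1 term: 1/12 · (2883.00 − 12.0000) = 239.250.
After k=1: 246015.
Order-2 term: −1/720 · (6.00000 − 6.00000) = 0.00000.
After k=2: 246015.
Order-3 term: 1/30240 · (0.00000 − 0.00000) = 0.00000.
After k=3: 246015.
Order-4 term: −1/1209600 · (0.00000 − 0.00000) = 0.00000.

S_4 ≈ 246015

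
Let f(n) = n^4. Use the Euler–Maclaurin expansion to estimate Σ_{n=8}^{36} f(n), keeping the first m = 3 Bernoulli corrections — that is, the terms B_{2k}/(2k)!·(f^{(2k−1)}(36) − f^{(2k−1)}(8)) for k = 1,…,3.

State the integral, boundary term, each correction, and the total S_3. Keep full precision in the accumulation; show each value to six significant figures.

S_3 ≈ 1.29439e+07

∫_8^36 x^4 dx evaluates to 1.20867e+07.
Endpoint term: (f(8) + f(36))/2 = (4096.00 + 1.67962e+06)/2 = 841856.
Integral + boundary = 1.29285e+07.
Order-1 term: 1/12 · (186624 − 2048.00) = 15381.3.
Running total after k=1: 1.29439e+07.
Order-2 term: −1/720 · (864.000 − 192.000) = -0.933333.
Running total after k=2: 1.29439e+07.
Order-3 term: 1/30240 · (0.00000 − 0.00000) = 0.00000.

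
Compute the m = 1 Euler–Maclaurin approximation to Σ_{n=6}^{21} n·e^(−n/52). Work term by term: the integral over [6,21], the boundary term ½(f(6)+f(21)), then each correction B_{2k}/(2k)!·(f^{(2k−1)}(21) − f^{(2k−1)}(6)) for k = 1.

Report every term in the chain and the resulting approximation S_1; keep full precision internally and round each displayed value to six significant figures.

∫_6^21 x·e^(−x/52) dx evaluates to 152.559.
Endpoint term: (f(6) + f(21))/2 = (5.34614 + 14.0227)/2 = 9.68441.
Integral + boundary = 162.244.
Correction k=1: B_{2}/2! · (f^{(1)}(21) − f^{(1)}(6)) = 1/12 · (0.398080 − 0.788213) = -0.0325111.

S_1 ≈ 162.211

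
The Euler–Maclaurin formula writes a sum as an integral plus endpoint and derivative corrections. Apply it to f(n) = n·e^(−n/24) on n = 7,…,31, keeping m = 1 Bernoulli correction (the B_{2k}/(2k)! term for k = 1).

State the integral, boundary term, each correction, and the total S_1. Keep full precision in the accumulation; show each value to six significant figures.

The integral term ∫_7^31 x·e^(−x/24) dx = 193.029.
½[f(7) + f(31)] = ½[5.22912 + 8.51918] = 6.87415.
So far: 199.903.
Correction k=1: B_{2}/2! · (f^{(1)}(31) − f^{(1)}(7)) = 1/12 · (-0.0801536 − 0.529137) = -0.0507743.

S_1 ≈ 199.852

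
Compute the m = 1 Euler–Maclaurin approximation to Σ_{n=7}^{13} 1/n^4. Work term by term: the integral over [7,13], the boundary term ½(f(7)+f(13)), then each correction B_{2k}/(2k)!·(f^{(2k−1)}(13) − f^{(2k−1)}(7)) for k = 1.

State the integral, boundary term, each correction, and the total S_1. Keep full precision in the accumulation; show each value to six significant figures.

S_1 ≈ 0.00106478

The integral term ∫_7^13 1/x^4 dx = 0.000820095.
Boundary: ½(f(7) + f(13)) = ½(0.000416493 + 3.50128e-05) = 0.000225753.
Integral + boundary = 0.00104585.
k=1: B_{2}/(2)! × [f^{(1)}(13) − f^{(1)}(7)] = 1/12 × (-1.07732e-05 − (-0.000237996)) = 1.89352e-05.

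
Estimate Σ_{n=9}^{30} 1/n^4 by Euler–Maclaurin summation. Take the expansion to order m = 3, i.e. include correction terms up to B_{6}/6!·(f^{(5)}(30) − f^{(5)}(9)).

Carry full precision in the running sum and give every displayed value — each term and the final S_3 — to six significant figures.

S_3 ≈ 0.000527324

Integral: ∫_9^30 1/x^4 dx = 0.000444902.
Boundary: ½(f(9) + f(30)) = ½(0.000152416 + 1.23457e-06) = 7.68252e-05.
Integral + boundary = 0.000521727.
k=1: B_{2}/(2)! × [f^{(1)}(30) − f^{(1)}(9)] = 1/12 × (-1.64609e-07 − (-6.77404e-05)) = 5.63131e-06.
Partial sum through k=1: 0.000527358.
k=2: B_{4}/(4)! × [f^{(3)}(30) − f^{(3)}(9)] = −1/720 × (-5.48697e-09 − (-2.50890e-05)) = -3.48382e-08.
Partial sum through k=2: 0.000527323.
k=3: B_{6}/(6)! × [f^{(5)}(30) − f^{(5)}(9)] = 1/30240 × (-3.41411e-10 − (-1.73455e-05)) = 5.73583e-10.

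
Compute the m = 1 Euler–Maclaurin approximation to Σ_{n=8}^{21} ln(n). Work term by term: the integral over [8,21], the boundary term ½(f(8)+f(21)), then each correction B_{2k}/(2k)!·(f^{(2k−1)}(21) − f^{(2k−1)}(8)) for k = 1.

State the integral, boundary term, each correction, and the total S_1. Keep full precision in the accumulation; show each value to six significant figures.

S_1 ≈ 36.8550

∫_8^21 ln(x) dx evaluates to 34.2994.
½[f(8) + f(21)] = ½[2.07944 + 3.04452] = 2.56198.
Running total after boundary: 36.8614.
Order-1 term: 1/12 · (0.0476190 − 0.125000) = -0.00644841.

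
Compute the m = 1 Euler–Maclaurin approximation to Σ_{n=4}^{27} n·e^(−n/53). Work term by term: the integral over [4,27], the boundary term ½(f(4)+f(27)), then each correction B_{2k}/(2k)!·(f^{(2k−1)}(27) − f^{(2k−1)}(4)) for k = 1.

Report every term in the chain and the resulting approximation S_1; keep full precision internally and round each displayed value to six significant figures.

∫_4^27 x·e^(−x/53) dx evaluates to 253.848.
Endpoint term: (f(4) + f(27))/2 = (3.70922 + 16.2226)/2 = 9.96589.
Running total after boundary: 263.814.
Order-1 term: 1/12 · (0.294750 − 0.857321) = -0.0468809.

S_1 ≈ 263.768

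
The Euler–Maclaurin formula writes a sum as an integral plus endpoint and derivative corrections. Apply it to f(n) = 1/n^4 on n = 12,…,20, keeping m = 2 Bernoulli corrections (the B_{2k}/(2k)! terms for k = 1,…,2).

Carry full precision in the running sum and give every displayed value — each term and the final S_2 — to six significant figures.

S_2 ≈ 0.000179703

∫_12^20 1/x^4 dx evaluates to 0.000151235.
½[f(12) + f(20)] = ½[4.82253e-05 + 6.25000e-06] = 2.72377e-05.
Running total after boundary: 0.000178472.
Order-1 term: 1/12 · (-1.25000e-06 − (-1.60751e-05)) = 1.23543e-06.
Partial sum through k=1: 0.000179708.
Order-2 term: −1/720 · (-9.37500e-08 − (-3.34898e-06)) = -4.52115e-09.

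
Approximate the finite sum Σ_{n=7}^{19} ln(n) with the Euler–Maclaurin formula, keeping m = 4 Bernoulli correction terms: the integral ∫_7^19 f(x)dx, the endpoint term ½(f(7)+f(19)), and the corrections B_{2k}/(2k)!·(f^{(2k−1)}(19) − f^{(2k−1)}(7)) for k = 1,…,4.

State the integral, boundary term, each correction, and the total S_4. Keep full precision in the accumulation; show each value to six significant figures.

The integral term ∫_7^19 ln(x) dx = 30.3230.
Endpoint term: (f(7) + f(19))/2 = (1.94591 + 2.94444)/2 = 2.44517.
Integral + boundary = 32.7681.
Correction k=1: B_{2}/2! · (f^{(1)}(19) − f^{(1)}(7)) = 1/12 · (0.0526316 − 0.142857) = -0.00751880.
Running total after k=1: 32.7606.
Correction k=2: B_{4}/4! · (f^{(3)}(19) − f^{(3)}(7)) = −1/720 · (0.000291588 − 0.00583090) = 7.69349e-06.
Running total after k=2: 32.7606.
Correction k=3: B_{6}/6! · (f^{(5)}(19) − f^{(5)}(7)) = 1/30240 · (9.69267e-06 − 0.00142798) = -4.69009e-08.
Running total after k=3: 32.7606.
Correction k=4: B_{8}/8! · (f^{(7)}(19) − f^{(7)}(7)) = −1/1209600 · (8.05485e-07 − 0.000874271) = 7.22111e-10.

S_4 ≈ 32.7606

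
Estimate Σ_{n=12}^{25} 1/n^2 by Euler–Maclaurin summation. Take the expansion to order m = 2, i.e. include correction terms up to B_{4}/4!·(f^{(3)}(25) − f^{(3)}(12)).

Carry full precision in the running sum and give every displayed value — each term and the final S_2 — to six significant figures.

S_2 ≈ 0.0476912

∫_12^25 1/x^2 dx evaluates to 0.0433333.
Boundary: ½(f(12) + f(25)) = ½(0.00694444 + 0.00160000) = 0.00427222.
Running total after boundary: 0.0476056.
k=1: B_{2}/(2)! × [f^{(1)}(25) − f^{(1)}(12)] = 1/12 × (-0.000128000 − (-0.00115741)) = 8.57840e-05.
After k=1: 0.0476913.
k=2: B_{4}/(4)! × [f^{(3)}(25) − f^{(3)}(12)] = −1/720 × (-2.45760e-06 − (-9.64506e-05)) = -1.30546e-07.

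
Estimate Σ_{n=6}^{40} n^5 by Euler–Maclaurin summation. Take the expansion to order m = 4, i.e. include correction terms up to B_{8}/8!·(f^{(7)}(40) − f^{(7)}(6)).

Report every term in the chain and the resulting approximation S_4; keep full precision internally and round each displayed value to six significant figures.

∫_6^40 x^5 dx evaluates to 6.82659e+08.
Endpoint term: (f(6) + f(40))/2 = (7776.00 + 1.02400e+08)/2 = 5.12039e+07.
So far: 7.33863e+08.
k=1: B_{2}/(2)! × [f^{(1)}(40) − f^{(1)}(6)] = 1/12 × (1.28000e+07 − 6480.00) = 1.06613e+06.
Running total after k=1: 7.34929e+08.
k=2: B_{4}/(4)! × [f^{(3)}(40) − f^{(3)}(6)] = −1/720 × (96000.0 − 2160.00) = -130.333.
Running total after k=2: 7.34929e+08.
k=3: B_{6}/(6)! × [f^{(5)}(40) − f^{(5)}(6)] = 1/30240 × (120.000 − 120.000) = 0.00000.
Running total after k=3: 7.34929e+08.
k=4: B_{8}/(8)! × [f^{(7)}(40) − f^{(7)}(6)] = −1/1209600 × (0.00000 − 0.00000) = 0.00000.

S_4 ≈ 7.34929e+08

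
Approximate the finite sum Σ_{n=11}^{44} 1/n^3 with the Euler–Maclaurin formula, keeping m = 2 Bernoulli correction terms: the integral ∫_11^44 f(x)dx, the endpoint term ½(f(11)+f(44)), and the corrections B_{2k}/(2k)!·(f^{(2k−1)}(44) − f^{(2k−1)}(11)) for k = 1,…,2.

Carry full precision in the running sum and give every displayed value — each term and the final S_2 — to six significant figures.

∫_11^44 1/x^3 dx evaluates to 0.00387397.
½[f(11) + f(44)] = ½[0.000751315 + 1.17393e-05] = 0.000381527.
Running total after boundary: 0.00425549.
Order-1 term: 1/12 · (-8.00406e-07 − (-0.000204904)) = 1.70086e-05.
After k=1: 0.00427250.
Order-2 term: −1/720 · (-8.26866e-09 − (-3.38684e-05)) = -4.70280e-08.

S_2 ≈ 0.00427246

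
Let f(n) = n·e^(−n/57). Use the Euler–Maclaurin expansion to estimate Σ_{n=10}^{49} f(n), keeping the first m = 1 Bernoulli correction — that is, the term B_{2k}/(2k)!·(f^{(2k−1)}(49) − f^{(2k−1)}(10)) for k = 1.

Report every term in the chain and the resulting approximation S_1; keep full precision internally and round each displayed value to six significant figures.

∫_10^49 x·e^(−x/57) dx evaluates to 646.838.
Endpoint term: (f(10) + f(49))/2 = (8.39089 + 20.7422)/2 = 14.5666.
Integral + boundary = 661.405.
k=1: B_{2}/(2)! × [f^{(1)}(49) − f^{(1)}(10)] = 1/12 × (0.0594120 − 0.691880) = -0.0527057.

S_1 ≈ 661.352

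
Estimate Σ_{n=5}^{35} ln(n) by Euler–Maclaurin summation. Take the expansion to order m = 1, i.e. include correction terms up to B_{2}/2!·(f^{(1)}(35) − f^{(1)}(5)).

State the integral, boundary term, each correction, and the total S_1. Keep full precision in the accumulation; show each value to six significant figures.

S_1 ≈ 88.9581

∫_5^35 ln(x) dx evaluates to 86.3900.
Boundary: ½(f(5) + f(35)) = ½(1.60944 + 3.55535) = 2.58239.
Integral + boundary = 88.9724.
Correction k=1: B_{2}/2! · (f^{(1)}(35) − f^{(1)}(5)) = 1/12 · (0.0285714 − 0.200000) = -0.0142857.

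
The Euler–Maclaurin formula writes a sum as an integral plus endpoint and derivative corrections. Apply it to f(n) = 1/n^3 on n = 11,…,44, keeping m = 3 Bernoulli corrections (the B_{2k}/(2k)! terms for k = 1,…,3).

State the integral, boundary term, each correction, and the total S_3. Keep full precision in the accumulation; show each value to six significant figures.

S_3 ≈ 0.00427246

The integral term ∫_11^44 1/x^3 dx = 0.00387397.
Boundary: ½(f(11) + f(44)) = ½(0.000751315 + 1.17393e-05) = 0.000381527.
So far: 0.00425549.
Order-1 term: 1/12 · (-8.00406e-07 − (-0.000204904)) = 1.70086e-05.
Running total after k=1: 0.00427250.
Order-2 term: −1/720 · (-8.26866e-09 − (-3.38684e-05)) = -4.70280e-08.
Running total after k=2: 0.00427246.
Order-3 term: 1/30240 · (-1.79382e-10 − (-1.17560e-05)) = 3.88750e-10.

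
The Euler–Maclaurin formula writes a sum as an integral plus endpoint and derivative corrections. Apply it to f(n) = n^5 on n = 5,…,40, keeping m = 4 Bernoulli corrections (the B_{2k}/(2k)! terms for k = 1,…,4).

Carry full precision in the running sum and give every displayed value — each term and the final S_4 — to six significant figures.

S_4 ≈ 7.34932e+08

Integral: ∫_5^40 x^5 dx = 6.82664e+08.
½[f(5) + f(40)] = ½[3125.00 + 1.02400e+08] = 5.12016e+07.
So far: 7.33866e+08.
k=1: B_{2}/(2)! × [f^{(1)}(40) − f^{(1)}(5)] = 1/12 × (1.28000e+07 − 3125.00) = 1.06641e+06.
Running total after k=1: 7.34932e+08.
k=2: B_{4}/(4)! × [f^{(3)}(40) − f^{(3)}(5)] = −1/720 × (96000.0 − 1500.00) = -131.250.
Running total after k=2: 7.34932e+08.
k=3: B_{6}/(6)! × [f^{(5)}(40) − f^{(5)}(5)] = 1/30240 × (120.000 − 120.000) = 0.00000.
Running total after k=3: 7.34932e+08.
k=4: B_{8}/(8)! × [f^{(7)}(40) − f^{(7)}(5)] = −1/1209600 × (0.00000 − 0.00000) = 0.00000.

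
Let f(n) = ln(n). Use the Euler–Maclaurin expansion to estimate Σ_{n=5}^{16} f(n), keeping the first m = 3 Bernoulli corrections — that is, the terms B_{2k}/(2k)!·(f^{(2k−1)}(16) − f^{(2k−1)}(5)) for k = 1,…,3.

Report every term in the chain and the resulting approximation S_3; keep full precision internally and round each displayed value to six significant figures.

The integral term ∫_5^16 ln(x) dx = 25.3142.
Boundary: ½(f(5) + f(16)) = ½(1.60944 + 2.77259) = 2.19101.
Running total after boundary: 27.5052.
k=1: B_{2}/(2)! × [f^{(1)}(16) − f^{(1)}(5)] = 1/12 × (0.0625000 − 0.200000) = -0.0114583.
Running total after k=1: 27.4938.
k=2: B_{4}/(4)! × [f^{(3)}(16) − f^{(3)}(5)] = −1/720 × (0.000488281 − 0.0160000) = 2.15441e-05.
Running total after k=2: 27.4938.
k=3: B_{6}/(6)! × [f^{(5)}(16) − f^{(5)}(5)] = 1/30240 × (2.28882e-05 − 0.00768000) = -2.53211e-07.

S_3 ≈ 27.4938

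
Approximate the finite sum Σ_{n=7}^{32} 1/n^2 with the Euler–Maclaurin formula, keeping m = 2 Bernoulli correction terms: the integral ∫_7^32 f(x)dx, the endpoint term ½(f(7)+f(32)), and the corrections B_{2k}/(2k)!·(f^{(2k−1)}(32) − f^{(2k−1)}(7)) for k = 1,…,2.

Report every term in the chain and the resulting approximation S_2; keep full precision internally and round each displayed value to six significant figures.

S_2 ≈ 0.122778

The integral term ∫_7^32 1/x^2 dx = 0.111607.
Endpoint term: (f(7) + f(32))/2 = (0.0204082 + 0.000976562)/2 = 0.0106924.
So far: 0.122300.
Correction k=1: B_{2}/2! · (f^{(1)}(32) − f^{(1)}(7)) = 1/12 · (-6.10352e-05 − (-0.00583090)) = 0.000480822.
Partial sum through k=1: 0.122780.
Correction k=2: B_{4}/4! · (f^{(3)}(32) − f^{(3)}(7)) = −1/720 · (-7.15256e-07 − (-0.00142798)) = -1.98231e-06.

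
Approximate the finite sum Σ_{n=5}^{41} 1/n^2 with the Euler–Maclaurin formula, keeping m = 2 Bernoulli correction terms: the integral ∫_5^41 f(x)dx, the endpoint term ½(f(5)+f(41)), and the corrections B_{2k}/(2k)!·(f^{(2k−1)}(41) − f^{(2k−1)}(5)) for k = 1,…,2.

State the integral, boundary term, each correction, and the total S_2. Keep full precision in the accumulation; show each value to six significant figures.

S_2 ≈ 0.197227

The integral term ∫_5^41 1/x^2 dx = 0.175610.
Boundary: ½(f(5) + f(41)) = ½(0.0400000 + 0.000594884) = 0.0202974.
So far: 0.195907.
Order-1 term: 1/12 · (-2.90187e-05 − (-0.0160000)) = 0.00133092.
After k=1: 0.197238.
Order-2 term: −1/720 · (-2.07153e-07 − (-0.00768000)) = -1.06664e-05.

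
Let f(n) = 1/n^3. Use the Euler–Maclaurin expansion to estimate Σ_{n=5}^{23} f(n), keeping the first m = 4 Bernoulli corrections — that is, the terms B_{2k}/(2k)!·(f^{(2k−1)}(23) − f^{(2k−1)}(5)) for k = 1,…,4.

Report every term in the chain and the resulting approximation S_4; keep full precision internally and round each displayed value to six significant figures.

S_4 ≈ 0.0234899

∫_5^23 1/x^3 dx evaluates to 0.0190548.
Endpoint term: (f(5) + f(23))/2 = (0.00800000 + 8.21895e-05)/2 = 0.00404109.
So far: 0.0230959.
Correction k=1: B_{2}/2! · (f^{(1)}(23) − f^{(1)}(5)) = 1/12 · (-1.07204e-05 − (-0.00480000)) = 0.000399107.
Running total after k=1: 0.0234950.
Correction k=2: B_{4}/4! · (f^{(3)}(23) − f^{(3)}(5)) = −1/720 · (-4.05307e-07 − (-0.00384000)) = -5.33277e-06.
Running total after k=2: 0.0234897.
Correction k=3: B_{6}/6! · (f^{(5)}(23) − f^{(5)}(5)) = 1/30240 · (-3.21794e-08 − (-0.00645120)) = 2.13332e-07.
Running total after k=3: 0.0234899.
Correction k=4: B_{8}/8! · (f^{(7)}(23) − f^{(7)}(5)) = −1/1209600 · (-4.37980e-09 − (-0.0185795)) = -1.53600e-08.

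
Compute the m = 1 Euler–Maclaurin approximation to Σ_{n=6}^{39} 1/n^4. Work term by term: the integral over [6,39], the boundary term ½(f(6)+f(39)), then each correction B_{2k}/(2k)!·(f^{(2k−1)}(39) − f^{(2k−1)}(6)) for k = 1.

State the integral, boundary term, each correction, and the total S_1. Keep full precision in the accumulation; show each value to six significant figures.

The integral term ∫_6^39 1/x^4 dx = 0.00153759.
Endpoint term: (f(6) + f(39))/2 = (0.000771605 + 4.32257e-07)/2 = 0.000386019.
Integral + boundary = 0.00192361.
Correction k=1: B_{2}/2! · (f^{(1)}(39) − f^{(1)}(6)) = 1/12 · (-4.43340e-08 − (-0.000514403)) = 4.28632e-05.

S_1 ≈ 0.00196647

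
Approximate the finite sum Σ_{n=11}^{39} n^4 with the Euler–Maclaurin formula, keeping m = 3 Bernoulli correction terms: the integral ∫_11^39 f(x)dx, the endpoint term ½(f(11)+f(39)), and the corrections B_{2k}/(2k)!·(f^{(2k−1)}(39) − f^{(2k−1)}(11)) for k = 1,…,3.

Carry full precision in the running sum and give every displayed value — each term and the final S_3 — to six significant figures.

The integral term ∫_11^39 x^4 dx = 1.80126e+07.
Boundary: ½(f(11) + f(39)) = ½(14641.0 + 2.31344e+06) = 1.16404e+06.
Integral + boundary = 1.91767e+07.
k=1: B_{2}/(2)! × [f^{(1)}(39) − f^{(1)}(11)] = 1/12 × (237276 − 5324.00) = 19329.3.
Partial sum through k=1: 1.91960e+07.
k=2: B_{4}/(4)! × [f^{(3)}(39) − f^{(3)}(11)] = −1/720 × (936.000 − 264.000) = -0.933333.
Partial sum through k=2: 1.91960e+07.
k=3: B_{6}/(6)! × [f^{(5)}(39) − f^{(5)}(11)] = 1/30240 × (0.00000 − 0.00000) = 0.00000.

S_3 ≈ 1.91960e+07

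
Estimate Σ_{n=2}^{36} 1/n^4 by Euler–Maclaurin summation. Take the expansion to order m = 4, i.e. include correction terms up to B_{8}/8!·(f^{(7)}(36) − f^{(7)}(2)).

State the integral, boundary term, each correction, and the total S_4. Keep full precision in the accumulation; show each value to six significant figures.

∫_2^36 1/x^4 dx evaluates to 0.0416595.
Endpoint term: (f(2) + f(36))/2 = (0.0625000 + 5.95374e-07)/2 = 0.0312503.
So far: 0.0729098.
k=1: B_{2}/(2)! × [f^{(1)}(36) − f^{(1)}(2)] = 1/12 × (-6.61527e-08 − (-0.125000)) = 0.0104167.
After k=1: 0.0833265.
k=2: B_{4}/(4)! × [f^{(3)}(36) − f^{(3)}(2)] = −1/720 × (-1.53131e-09 − (-0.937500)) = -0.00130208.
After k=2: 0.0820244.
k=3: B_{6}/(6)! × [f^{(5)}(36) − f^{(5)}(2)] = 1/30240 × (-6.61678e-11 − (-13.1250)) = 0.000434028.
After k=3: 0.0824584.
k=4: B_{8}/(8)! × [f^{(7)}(36) − f^{(7)}(2)] = −1/1209600 × (-4.59499e-12 − (-295.312)) = -0.000244141.

S_4 ≈ 0.0822143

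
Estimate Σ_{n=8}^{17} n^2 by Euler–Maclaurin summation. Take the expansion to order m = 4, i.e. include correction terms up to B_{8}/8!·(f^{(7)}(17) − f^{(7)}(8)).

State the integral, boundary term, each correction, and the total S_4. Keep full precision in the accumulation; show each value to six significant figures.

Integral: ∫_8^17 x^2 dx = 1467.00.
Endpoint term: (f(8) + f(17))/2 = (64.0000 + 289.000)/2 = 176.500.
So far: 1643.50.
Order-1 term: 1/12 · (34.0000 − 16.0000) = 1.50000.
Partial sum through k=1: 1645.00.
Order-2 term: −1/720 · (0.00000 − 0.00000) = 0.00000.
Partial sum through k=2: 1645.00.
Order-3 term: 1/30240 · (0.00000 − 0.00000) = 0.00000.
Partial sum through k=3: 1645.00.
Order-4 term: −1/1209600 · (0.00000 − 0.00000) = 0.00000.

S_4 ≈ 1645.00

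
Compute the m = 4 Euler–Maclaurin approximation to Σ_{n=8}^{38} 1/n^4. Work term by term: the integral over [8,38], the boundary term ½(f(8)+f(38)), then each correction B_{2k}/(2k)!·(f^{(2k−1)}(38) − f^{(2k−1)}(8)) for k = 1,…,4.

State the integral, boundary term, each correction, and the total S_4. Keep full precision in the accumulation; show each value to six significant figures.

S_4 ≈ 0.000777367

∫_8^38 1/x^4 dx evaluates to 0.000644967.
Boundary: ½(f(8) + f(38)) = ½(0.000244141 + 4.79585e-07) = 0.000122310.
Integral + boundary = 0.000767277.
Order-1 term: 1/12 · (-5.04826e-08 − (-0.000122070)) = 1.01683e-05.
Partial sum through k=1: 0.000777445.
Order-2 term: −1/720 · (-1.04881e-09 − (-5.72205e-05)) = -7.94714e-08.
Partial sum through k=2: 0.000777366.
Order-3 term: 1/30240 · (-4.06740e-11 − (-5.00679e-05)) = 1.65568e-09.
Partial sum through k=3: 0.000777368.
Order-4 term: −1/1209600 · (-2.53508e-12 − (-7.04080e-05)) = -5.82077e-11.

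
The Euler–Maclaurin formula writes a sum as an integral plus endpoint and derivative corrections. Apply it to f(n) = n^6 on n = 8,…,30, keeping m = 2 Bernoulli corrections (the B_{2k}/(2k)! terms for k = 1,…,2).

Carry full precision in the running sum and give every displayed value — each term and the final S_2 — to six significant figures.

S_2 ≈ 3.50075e+09

∫_8^30 x^6 dx evaluates to 3.12399e+09.
½[f(8) + f(30)] = ½[262144 + 7.29000e+08] = 3.64631e+08.
Integral + boundary = 3.48862e+09.
Correction k=1: B_{2}/2! · (f^{(1)}(30) − f^{(1)}(8)) = 1/12 · (1.45800e+08 − 196608) = 1.21336e+07.
Partial sum through k=1: 3.50075e+09.
Correction k=2: B_{4}/4! · (f^{(3)}(30) − f^{(3)}(8)) = −1/720 · (3.24000e+06 − 61440.0) = -4414.67.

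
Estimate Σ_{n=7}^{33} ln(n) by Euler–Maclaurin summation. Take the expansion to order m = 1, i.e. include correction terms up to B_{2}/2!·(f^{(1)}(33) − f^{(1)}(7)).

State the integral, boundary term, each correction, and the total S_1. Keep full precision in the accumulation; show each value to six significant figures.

The integral term ∫_7^33 ln(x) dx = 75.7634.
½[f(7) + f(33)] = ½[1.94591 + 3.49651] = 2.72121.
Running total after boundary: 78.4846.
Order-1 term: 1/12 · (0.0303030 − 0.142857) = -0.00937951.

S_1 ≈ 78.4752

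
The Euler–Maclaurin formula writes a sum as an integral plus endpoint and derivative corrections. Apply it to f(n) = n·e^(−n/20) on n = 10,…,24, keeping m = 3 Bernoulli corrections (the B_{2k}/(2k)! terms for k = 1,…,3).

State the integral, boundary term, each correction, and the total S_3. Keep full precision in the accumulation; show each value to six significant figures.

S_3 ≈ 105.484

The integral term ∫_10^24 x·e^(−x/20) dx = 98.8675.
½[f(10) + f(24)] = ½[6.06531 + 7.22866] = 6.64698.
So far: 105.514.
Correction k=1: B_{2}/2! · (f^{(1)}(24) − f^{(1)}(10)) = 1/12 · (-0.0602388 − 0.303265) = -0.0302920.
Running total after k=1: 105.484.
Correction k=2: B_{4}/4! · (f^{(3)}(24) − f^{(3)}(10)) = −1/720 · (0.00135537 − 0.00379082) = 3.38256e-06.
Running total after k=2: 105.484.
Correction k=3: B_{6}/6! · (f^{(5)}(24) − f^{(5)}(10)) = 1/30240 · (7.15336e-06 − 1.70587e-05) = -3.27557e-10.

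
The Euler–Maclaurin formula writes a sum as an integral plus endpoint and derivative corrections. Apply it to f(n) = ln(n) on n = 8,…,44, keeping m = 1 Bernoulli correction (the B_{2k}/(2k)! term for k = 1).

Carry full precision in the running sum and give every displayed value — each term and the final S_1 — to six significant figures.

S_1 ≈ 116.792

∫_8^44 ln(x) dx evaluates to 113.869.
Endpoint term: (f(8) + f(44))/2 = (2.07944 + 3.78419)/2 = 2.93182.
Running total after boundary: 116.801.
Correction k=1: B_{2}/2! · (f^{(1)}(44) − f^{(1)}(8)) = 1/12 · (0.0227273 − 0.125000) = -0.00852273.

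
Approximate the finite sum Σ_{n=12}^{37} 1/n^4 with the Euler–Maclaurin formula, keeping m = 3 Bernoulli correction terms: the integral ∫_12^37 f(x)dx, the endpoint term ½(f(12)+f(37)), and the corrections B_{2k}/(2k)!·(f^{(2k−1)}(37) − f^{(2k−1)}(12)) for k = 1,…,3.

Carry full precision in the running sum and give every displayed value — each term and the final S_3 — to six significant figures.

The integral term ∫_12^37 1/x^4 dx = 0.000186321.
Boundary: ½(f(12) + f(37)) = ½(4.82253e-05 + 5.33572e-07) = 2.43794e-05.
Running total after boundary: 0.000210700.
Correction k=1: B_{2}/2! · (f^{(1)}(37) − f^{(1)}(12)) = 1/12 · (-5.76835e-08 − (-1.60751e-05)) = 1.33478e-06.
Partial sum through k=1: 0.000212035.
Correction k=2: B_{4}/4! · (f^{(3)}(37) − f^{(3)}(12)) = −1/720 · (-1.26406e-09 − (-3.34898e-06)) = -4.64961e-09.
Partial sum through k=2: 0.000212030.
Correction k=3: B_{6}/6! · (f^{(5)}(37) − f^{(5)}(12)) = 1/30240 · (-5.17075e-11 − (-1.30238e-06)) = 4.30664e-11.

S_3 ≈ 0.000212030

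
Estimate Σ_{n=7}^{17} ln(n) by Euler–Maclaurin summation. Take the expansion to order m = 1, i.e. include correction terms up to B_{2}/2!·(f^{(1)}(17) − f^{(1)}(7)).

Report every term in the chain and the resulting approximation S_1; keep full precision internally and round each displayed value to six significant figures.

The integral term ∫_7^17 ln(x) dx = 24.5433.
½[f(7) + f(17)] = ½[1.94591 + 2.83321] = 2.38956.
So far: 26.9328.
k=1: B_{2}/(2)! × [f^{(1)}(17) − f^{(1)}(7)] = 1/12 × (0.0588235 − 0.142857) = -0.00700280.

S_1 ≈ 26.9258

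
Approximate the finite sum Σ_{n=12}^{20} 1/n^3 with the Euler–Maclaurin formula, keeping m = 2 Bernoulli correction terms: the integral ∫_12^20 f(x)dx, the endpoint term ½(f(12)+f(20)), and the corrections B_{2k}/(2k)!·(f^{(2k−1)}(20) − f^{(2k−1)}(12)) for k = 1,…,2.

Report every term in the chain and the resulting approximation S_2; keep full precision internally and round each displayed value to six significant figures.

∫_12^20 1/x^3 dx evaluates to 0.00222222.
½[f(12) + f(20)] = ½[0.000578704 + 0.000125000] = 0.000351852.
So far: 0.00257407.
k=1: B_{2}/(2)! × [f^{(1)}(20) − f^{(1)}(12)] = 1/12 × (-1.87500e-05 − (-0.000144676)) = 1.04938e-05.
After k=1: 0.00258457.
k=2: B_{4}/(4)! × [f^{(3)}(20) − f^{(3)}(12)] = −1/720 × (-9.37500e-07 − (-2.00939e-05)) = -2.66061e-08.

S_2 ≈ 0.00258454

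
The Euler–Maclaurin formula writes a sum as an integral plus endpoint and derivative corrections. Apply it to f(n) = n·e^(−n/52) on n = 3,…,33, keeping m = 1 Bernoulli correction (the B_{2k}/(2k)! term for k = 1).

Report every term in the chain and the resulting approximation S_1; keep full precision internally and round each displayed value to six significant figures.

The integral term ∫_3^33 x·e^(−x/52) dx = 356.453.
½[f(3) + f(33)] = ½[2.83182 + 17.4946] = 10.1632.
Running total after boundary: 366.617.
Order-1 term: 1/12 · (0.193705 − 0.889482) = -0.0579815.

S_1 ≈ 366.559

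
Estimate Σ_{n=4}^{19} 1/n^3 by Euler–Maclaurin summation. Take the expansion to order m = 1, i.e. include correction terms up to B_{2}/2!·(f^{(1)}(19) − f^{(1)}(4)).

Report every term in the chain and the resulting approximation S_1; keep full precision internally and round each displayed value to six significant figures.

S_1 ≈ 0.0387250

∫_4^19 1/x^3 dx evaluates to 0.0298650.
Boundary: ½(f(4) + f(19)) = ½(0.0156250 + 0.000145794) = 0.00788540.
Integral + boundary = 0.0377504.
Correction k=1: B_{2}/2! · (f^{(1)}(19) − f^{(1)}(4)) = 1/12 · (-2.30201e-05 − (-0.0117188)) = 0.000974644.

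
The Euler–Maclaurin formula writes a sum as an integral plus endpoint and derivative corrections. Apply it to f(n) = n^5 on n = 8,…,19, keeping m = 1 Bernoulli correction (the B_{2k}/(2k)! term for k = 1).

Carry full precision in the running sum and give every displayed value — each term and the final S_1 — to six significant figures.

Integral: ∫_8^19 x^5 dx = 7.79729e+06.
½[f(8) + f(19)] = ½[32768.0 + 2.47610e+06] = 1.25443e+06.
So far: 9.05172e+06.
k=1: B_{2}/(2)! × [f^{(1)}(19) − f^{(1)}(8)] = 1/12 × (651605 − 20480.0) = 52593.8.

S_1 ≈ 9.10432e+06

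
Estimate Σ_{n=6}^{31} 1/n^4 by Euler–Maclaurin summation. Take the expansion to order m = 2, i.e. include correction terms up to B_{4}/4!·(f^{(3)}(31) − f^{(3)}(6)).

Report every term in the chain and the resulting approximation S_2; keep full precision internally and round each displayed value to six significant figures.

S_2 ≈ 0.00196062

Integral: ∫_6^31 1/x^4 dx = 0.00153202.
Boundary: ½(f(6) + f(31)) = ½(0.000771605 + 1.08281e-06) = 0.000386344.
Running total after boundary: 0.00191836.
Order-1 term: 1/12 · (-1.39718e-07 − (-0.000514403)) = 4.28553e-05.
After k=1: 0.00196122.
Order-2 term: −1/720 · (-4.36164e-09 − (-0.000428669)) = -5.95368e-07.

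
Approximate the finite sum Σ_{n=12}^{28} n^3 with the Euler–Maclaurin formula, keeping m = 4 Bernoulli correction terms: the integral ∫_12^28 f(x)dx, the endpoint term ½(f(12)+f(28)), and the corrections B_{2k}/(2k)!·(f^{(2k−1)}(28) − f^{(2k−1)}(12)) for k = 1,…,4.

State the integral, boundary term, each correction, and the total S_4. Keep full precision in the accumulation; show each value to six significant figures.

S_4 ≈ 160480

∫_12^28 x^3 dx evaluates to 148480.
Endpoint term: (f(12) + f(28))/2 = (1728.00 + 21952.0)/2 = 11840.0.
Running total after boundary: 160320.
k=1: B_{2}/(2)! × [f^{(1)}(28) − f^{(1)}(12)] = 1/12 × (2352.00 − 432.000) = 160.000.
After k=1: 160480.
k=2: B_{4}/(4)! × [f^{(3)}(28) − f^{(3)}(12)] = −1/720 × (6.00000 − 6.00000) = 0.00000.
After k=2: 160480.
k=3: B_{6}/(6)! × [f^{(5)}(28) − f^{(5)}(12)] = 1/30240 × (0.00000 − 0.00000) = 0.00000.
After k=3: 160480.
k=4: B_{8}/(8)! × [f^{(7)}(28) − f^{(7)}(12)] = −1/1209600 × (0.00000 − 0.00000) = 0.00000.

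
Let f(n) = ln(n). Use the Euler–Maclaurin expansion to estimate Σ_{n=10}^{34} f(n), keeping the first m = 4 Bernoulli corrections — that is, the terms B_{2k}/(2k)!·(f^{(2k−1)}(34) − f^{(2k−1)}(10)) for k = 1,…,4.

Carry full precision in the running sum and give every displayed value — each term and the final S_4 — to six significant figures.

S_4 ≈ 75.7790

∫_10^34 ln(x) dx evaluates to 72.8704.
½[f(10) + f(34)] = ½[2.30259 + 3.52636] = 2.91447.
So far: 75.7849.
k=1: B_{2}/(2)! × [f^{(1)}(34) − f^{(1)}(10)] = 1/12 × (0.0294118 − 0.100000) = -0.00588235.
Running total after k=1: 75.7790.
k=2: B_{4}/(4)! × [f^{(3)}(34) − f^{(3)}(10)] = −1/720 × (5.08854e-05 − 0.00200000) = 2.70710e-06.
Running total after k=2: 75.7790.
k=3: B_{6}/(6)! × [f^{(5)}(34) − f^{(5)}(10)] = 1/30240 × (5.28222e-07 − 0.000240000) = -7.91904e-09.
Running total after k=3: 75.7790.
k=4: B_{8}/(8)! × [f^{(7)}(34) − f^{(7)}(10)] = −1/1209600 × (1.37082e-08 − 7.20000e-05) = 5.95125e-11.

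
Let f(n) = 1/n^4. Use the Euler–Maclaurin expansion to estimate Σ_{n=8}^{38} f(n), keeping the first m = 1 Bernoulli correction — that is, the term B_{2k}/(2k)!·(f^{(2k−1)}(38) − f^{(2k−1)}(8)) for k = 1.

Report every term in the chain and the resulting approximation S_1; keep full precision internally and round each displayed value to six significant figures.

Integral: ∫_8^38 1/x^4 dx = 0.000644967.
Boundary: ½(f(8) + f(38)) = ½(0.000244141 + 4.79585e-07) = 0.000122310.
So far: 0.000767277.
Order-1 term: 1/12 · (-5.04826e-08 − (-0.000122070)) = 1.01683e-05.

S_1 ≈ 0.000777445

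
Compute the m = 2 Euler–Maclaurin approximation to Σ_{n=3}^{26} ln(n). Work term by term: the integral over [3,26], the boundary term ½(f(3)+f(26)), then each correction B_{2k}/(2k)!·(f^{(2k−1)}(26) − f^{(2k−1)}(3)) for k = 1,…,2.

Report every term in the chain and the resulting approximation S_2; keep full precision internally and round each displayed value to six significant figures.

S_2 ≈ 60.5686

∫_3^26 ln(x) dx evaluates to 58.4147.
½[f(3) + f(26)] = ½[1.09861 + 3.25810] = 2.17835.
Integral + boundary = 60.5930.
k=1: B_{2}/(2)! × [f^{(1)}(26) − f^{(1)}(3)] = 1/12 × (0.0384615 − 0.333333) = -0.0245726.
Running total after k=1: 60.5685.
k=2: B_{4}/(4)! × [f^{(3)}(26) − f^{(3)}(3)] = −1/720 × (0.000113792 − 0.0740741) = 0.000102723.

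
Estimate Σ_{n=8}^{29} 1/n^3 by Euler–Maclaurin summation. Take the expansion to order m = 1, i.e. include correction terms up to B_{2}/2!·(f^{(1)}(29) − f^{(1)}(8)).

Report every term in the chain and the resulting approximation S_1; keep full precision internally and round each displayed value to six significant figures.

S_1 ≈ 0.00827571

Integral: ∫_8^29 1/x^3 dx = 0.00721797.
½[f(8) + f(29)] = ½[0.00195312 + 4.10021e-05] = 0.000997064.
So far: 0.00821503.
Order-1 term: 1/12 · (-4.24160e-06 − (-0.000732422)) = 6.06817e-05.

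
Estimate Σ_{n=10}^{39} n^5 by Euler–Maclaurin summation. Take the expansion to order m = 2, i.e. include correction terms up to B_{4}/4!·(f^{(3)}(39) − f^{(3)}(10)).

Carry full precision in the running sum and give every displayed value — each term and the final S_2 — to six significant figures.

Integral: ∫_10^39 x^5 dx = 5.86291e+08.
Endpoint term: (f(10) + f(39))/2 = (100000 + 9.02242e+07)/2 = 4.51621e+07.
Running total after boundary: 6.31453e+08.
Order-1 term: 1/12 · (1.15672e+07 − 50000.0) = 959767.
Partial sum through k=1: 6.32412e+08.
Order-2 term: −1/720 · (91260.0 − 6000.00) = -118.417.

S_2 ≈ 6.32412e+08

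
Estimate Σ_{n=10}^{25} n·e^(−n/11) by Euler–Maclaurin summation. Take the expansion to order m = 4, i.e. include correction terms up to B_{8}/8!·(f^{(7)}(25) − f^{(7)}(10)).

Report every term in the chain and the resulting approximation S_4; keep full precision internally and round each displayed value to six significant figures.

S_4 ≈ 55.5558

The integral term ∫_10^25 x·e^(−x/11) dx = 52.2675.
Endpoint term: (f(10) + f(25))/2 = (4.02890 + 2.57577)/2 = 3.30234.
So far: 55.5698.
k=1: B_{2}/(2)! × [f^{(1)}(25) − f^{(1)}(10)] = 1/12 × (-0.131130 − 0.0366264) = -0.0139797.
Running total after k=1: 55.5558.
k=2: B_{4}/(4)! × [f^{(3)}(25) − f^{(3)}(10)] = −1/720 × (0.000619269 − 0.00696204) = 8.80941e-06.
Running total after k=2: 55.5558.
k=3: B_{6}/(6)! × [f^{(5)}(25) − f^{(5)}(10)] = 1/30240 × (1.91922e-05 − 0.000112573) = -3.08800e-09.
Running total after k=3: 55.5558.
k=4: B_{8}/(8)! × [f^{(7)}(25) − f^{(7)}(10)] = −1/1209600 × (2.74930e-07 − 1.38520e-06) = 9.17883e-13.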